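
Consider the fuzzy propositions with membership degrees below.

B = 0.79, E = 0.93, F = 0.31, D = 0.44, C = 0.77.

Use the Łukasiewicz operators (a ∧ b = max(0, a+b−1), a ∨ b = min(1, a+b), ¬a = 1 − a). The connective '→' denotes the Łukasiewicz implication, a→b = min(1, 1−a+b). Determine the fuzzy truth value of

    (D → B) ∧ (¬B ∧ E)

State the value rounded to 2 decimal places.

0.14

D → B  [Łukasiewicz: min(1, 1−a+b)] with a=0.44, b=0.79 → 1.00
¬B = 1 − 0.79 = 0.21
¬B ∧ E = max(0, a+b−1) on (0.21, 0.93) = 0.14
(D → B) ∧ (¬B ∧ E) = max(0, a+b−1) on (1.00, 0.14) = 0.14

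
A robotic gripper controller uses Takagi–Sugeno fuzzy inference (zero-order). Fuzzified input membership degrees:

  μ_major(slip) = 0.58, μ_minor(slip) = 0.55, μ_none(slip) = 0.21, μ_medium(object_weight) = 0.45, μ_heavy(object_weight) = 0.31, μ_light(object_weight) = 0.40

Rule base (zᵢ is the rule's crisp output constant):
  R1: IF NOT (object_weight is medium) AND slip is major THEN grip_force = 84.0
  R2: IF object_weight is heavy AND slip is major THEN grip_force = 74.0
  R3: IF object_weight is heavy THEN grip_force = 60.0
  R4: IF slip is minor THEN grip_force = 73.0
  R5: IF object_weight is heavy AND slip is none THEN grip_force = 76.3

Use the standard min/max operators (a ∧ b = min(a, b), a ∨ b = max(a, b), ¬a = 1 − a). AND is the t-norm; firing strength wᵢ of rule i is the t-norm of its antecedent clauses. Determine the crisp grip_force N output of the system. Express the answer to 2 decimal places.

74.57

R1 (z=84.0): ¬medium=1−0.45=0.55, major=0.58; AND[min(a, b)] → w = 0.55
R2 (z=74.0): heavy=0.31, major=0.58; AND[min(a, b)] → w = 0.31
R3 (z=60.0): heavy=0.31 → w = 0.31
R4 (z=73.0): minor=0.55 → w = 0.55
R5 (z=76.3): heavy=0.31, none=0.21; AND[min(a, b)] → w = 0.21
Weighted average = (0.55·84.0 + 0.31·74.0 + 0.31·60.0 + 0.55·73.0 + 0.21·76.3) / (0.55 + 0.31 + 0.31 + 0.55 + 0.21)
  = 143.9130 / 1.9300 = 74.57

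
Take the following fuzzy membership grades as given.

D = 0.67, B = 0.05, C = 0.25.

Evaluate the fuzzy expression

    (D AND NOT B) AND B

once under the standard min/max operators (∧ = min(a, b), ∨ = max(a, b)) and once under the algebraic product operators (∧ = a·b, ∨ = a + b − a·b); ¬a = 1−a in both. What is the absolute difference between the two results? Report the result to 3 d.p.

0.018

Under standard min/max:
  NOT B = 1 − 0.05 = 0.95
  D AND NOT B = min(a, b) on (0.67, 0.95) = 0.67
  (D AND NOT B) AND B = min(a, b) on (0.67, 0.05) = 0.05
  → value = 0.0500
Under algebraic product:
  NOT B = 1 − 0.0500 = 0.9500
  D AND NOT B = a·b on (0.6700, 0.9500) = 0.6365
  (D AND NOT B) AND B = a·b on (0.6365, 0.0500) = 0.0318
  → value = 0.0318
|0.0500 − 0.0318| = 0.018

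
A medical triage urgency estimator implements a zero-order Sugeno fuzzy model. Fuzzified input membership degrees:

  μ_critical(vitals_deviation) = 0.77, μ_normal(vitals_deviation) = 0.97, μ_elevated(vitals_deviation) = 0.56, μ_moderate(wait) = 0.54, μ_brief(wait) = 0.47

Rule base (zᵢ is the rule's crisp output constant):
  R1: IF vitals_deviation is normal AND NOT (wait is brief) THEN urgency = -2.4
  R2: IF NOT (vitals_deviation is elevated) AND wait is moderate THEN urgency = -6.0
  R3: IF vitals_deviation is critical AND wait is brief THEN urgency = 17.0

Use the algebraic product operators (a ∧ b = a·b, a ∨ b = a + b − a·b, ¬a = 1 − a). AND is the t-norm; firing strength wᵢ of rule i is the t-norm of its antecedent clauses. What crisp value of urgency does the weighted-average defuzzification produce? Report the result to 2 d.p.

3.14

R1 (z=-2.4): normal=0.97, ¬brief=1−0.47=0.53; AND[a·b] → w = 0.5141
R2 (z=-6.0): ¬elevated=1−0.56=0.44, moderate=0.54; AND[a·b] → w = 0.2376
R3 (z=17.0): critical=0.77, brief=0.47; AND[a·b] → w = 0.3619
Weighted average = (0.5141·-2.4 + 0.2376·-6.0 + 0.3619·17.0) / (0.5141 + 0.2376 + 0.3619)
  = 3.4929 / 1.1136 = 3.14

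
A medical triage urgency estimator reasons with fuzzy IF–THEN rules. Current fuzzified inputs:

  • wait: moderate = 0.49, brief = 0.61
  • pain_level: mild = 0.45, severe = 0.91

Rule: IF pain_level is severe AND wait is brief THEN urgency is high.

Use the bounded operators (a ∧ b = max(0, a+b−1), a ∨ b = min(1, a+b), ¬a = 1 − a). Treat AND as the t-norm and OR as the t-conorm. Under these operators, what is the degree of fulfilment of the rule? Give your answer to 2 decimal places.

0.52

firing strength: severe=0.91, brief=0.61; AND[max(0, a+b−1)] → w = 0.52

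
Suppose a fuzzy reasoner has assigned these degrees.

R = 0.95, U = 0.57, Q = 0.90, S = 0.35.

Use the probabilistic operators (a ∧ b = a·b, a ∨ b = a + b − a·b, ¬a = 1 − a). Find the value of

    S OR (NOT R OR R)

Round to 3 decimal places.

NOT R = 1 − 0.9500 = 0.0500
NOT R OR R = a + b − a·b on (0.0500, 0.9500) = 0.9525
S OR (NOT R OR R) = a + b − a·b on (0.3500, 0.9525) = 0.9691

0.969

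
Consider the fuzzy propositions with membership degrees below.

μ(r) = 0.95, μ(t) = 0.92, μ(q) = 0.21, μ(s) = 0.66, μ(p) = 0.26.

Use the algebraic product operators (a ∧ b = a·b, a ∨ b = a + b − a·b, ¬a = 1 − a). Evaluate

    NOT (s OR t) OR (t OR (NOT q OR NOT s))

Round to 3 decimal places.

0.989

s OR t = a + b − a·b on (0.6600, 0.9200) = 0.9728
NOT (s OR t) = 1 − 0.9728 = 0.0272
NOT q = 1 − 0.2100 = 0.7900
NOT s = 1 − 0.6600 = 0.3400
NOT q OR NOT s = a + b − a·b on (0.7900, 0.3400) = 0.8614
t OR (NOT q OR NOT s) = a + b − a·b on (0.9200, 0.8614) = 0.9889
NOT (s OR t) OR (t OR (NOT q OR NOT s)) = a + b − a·b on (0.0272, 0.9889) = 0.9892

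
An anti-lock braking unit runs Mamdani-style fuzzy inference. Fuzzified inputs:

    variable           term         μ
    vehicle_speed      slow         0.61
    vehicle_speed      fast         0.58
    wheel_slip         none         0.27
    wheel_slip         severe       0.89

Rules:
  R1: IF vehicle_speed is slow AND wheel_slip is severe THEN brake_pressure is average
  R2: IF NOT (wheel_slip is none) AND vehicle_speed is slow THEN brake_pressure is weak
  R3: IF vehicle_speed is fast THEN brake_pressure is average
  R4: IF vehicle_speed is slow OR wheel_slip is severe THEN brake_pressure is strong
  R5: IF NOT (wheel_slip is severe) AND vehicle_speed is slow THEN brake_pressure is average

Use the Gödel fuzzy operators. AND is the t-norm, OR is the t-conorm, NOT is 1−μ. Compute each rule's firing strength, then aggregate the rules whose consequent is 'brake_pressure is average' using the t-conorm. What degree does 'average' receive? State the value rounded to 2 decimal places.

0.61

R1: slow=0.61, severe=0.89; AND[min(a, b)] → w = 0.61
R2: ¬none=1−0.27=0.73, slow=0.61; AND[min(a, b)] → w = 0.61
R3: fast=0.58 → w = 0.58
R4: slow=0.61, severe=0.89; OR[max(a, b)] → w = 0.89
R5: ¬severe=1−0.89=0.11, slow=0.61; AND[min(a, b)] → w = 0.11
Rules with consequent 'average': {R1, R3, R5} → strengths 0.61, 0.58, 0.11
Aggregate via t-conorm [max(a, b)]: 0.61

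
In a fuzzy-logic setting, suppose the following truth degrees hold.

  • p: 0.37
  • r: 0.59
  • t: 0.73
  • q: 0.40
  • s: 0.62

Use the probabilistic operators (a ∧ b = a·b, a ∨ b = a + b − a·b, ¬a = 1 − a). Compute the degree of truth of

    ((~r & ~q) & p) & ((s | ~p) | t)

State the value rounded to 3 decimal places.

0.088

~r = 1 − 0.5900 = 0.4100
~q = 1 − 0.4000 = 0.6000
~r & ~q = a·b on (0.4100, 0.6000) = 0.2460
(~r & ~q) & p = a·b on (0.2460, 0.3700) = 0.0910
~p = 1 − 0.3700 = 0.6300
s | ~p = a + b − a·b on (0.6200, 0.6300) = 0.8594
(s | ~p) | t = a + b − a·b on (0.8594, 0.7300) = 0.9620
((~r & ~q) & p) & ((s | ~p) | t) = a·b on (0.0910, 0.9620) = 0.0876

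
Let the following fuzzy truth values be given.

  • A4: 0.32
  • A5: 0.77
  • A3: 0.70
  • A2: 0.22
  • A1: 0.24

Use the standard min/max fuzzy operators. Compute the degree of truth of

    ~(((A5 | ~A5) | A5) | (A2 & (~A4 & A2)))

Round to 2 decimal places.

~A5 = 1 − 0.77 = 0.23
A5 | ~A5 = max(a, b) on (0.77, 0.23) = 0.77
(A5 | ~A5) | A5 = max(a, b) on (0.77, 0.77) = 0.77
~A4 = 1 − 0.32 = 0.68
~A4 & A2 = min(a, b) on (0.68, 0.22) = 0.22
A2 & (~A4 & A2) = min(a, b) on (0.22, 0.22) = 0.22
((A5 | ~A5) | A5) | (A2 & (~A4 & A2)) = max(a, b) on (0.77, 0.22) = 0.77
~(((A5 | ~A5) | A5) | (A2 & (~A4 & A2))) = 1 − 0.77 = 0.23

0.23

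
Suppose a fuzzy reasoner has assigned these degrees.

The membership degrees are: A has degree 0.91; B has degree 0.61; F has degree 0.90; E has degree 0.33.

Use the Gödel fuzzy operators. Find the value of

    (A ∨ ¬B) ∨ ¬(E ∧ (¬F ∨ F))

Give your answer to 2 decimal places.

0.91

¬B = 1 − 0.61 = 0.39
A ∨ ¬B = max(a, b) on (0.91, 0.39) = 0.91
¬F = 1 − 0.90 = 0.10
¬F ∨ F = max(a, b) on (0.10, 0.90) = 0.90
E ∧ (¬F ∨ F) = min(a, b) on (0.33, 0.90) = 0.33
¬(E ∧ (¬F ∨ F)) = 1 − 0.33 = 0.67
(A ∨ ¬B) ∨ ¬(E ∧ (¬F ∨ F)) = max(a, b) on (0.91, 0.67) = 0.91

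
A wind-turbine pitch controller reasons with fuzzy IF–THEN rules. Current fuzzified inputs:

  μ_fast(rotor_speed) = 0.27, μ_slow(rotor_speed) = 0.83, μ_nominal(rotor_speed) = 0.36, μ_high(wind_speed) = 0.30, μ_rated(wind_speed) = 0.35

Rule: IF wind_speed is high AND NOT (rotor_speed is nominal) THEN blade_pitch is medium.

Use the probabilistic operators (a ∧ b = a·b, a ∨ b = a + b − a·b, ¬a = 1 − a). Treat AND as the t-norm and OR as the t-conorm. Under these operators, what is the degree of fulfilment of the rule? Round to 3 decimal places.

0.192

firing strength: high=0.30, ¬nominal=1−0.36=0.64; AND[a·b] → w = 0.1920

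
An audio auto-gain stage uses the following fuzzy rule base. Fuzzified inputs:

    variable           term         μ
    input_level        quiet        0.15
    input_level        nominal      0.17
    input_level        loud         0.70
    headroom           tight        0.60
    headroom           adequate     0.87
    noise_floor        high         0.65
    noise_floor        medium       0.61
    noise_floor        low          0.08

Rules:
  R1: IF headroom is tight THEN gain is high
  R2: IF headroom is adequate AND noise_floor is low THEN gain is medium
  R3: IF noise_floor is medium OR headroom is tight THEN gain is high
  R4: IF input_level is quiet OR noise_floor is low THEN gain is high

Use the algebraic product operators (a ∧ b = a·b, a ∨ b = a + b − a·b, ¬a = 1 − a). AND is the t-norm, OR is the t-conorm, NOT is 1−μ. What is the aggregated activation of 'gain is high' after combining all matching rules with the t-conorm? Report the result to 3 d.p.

0.951

R1: tight=0.60 → w = 0.6000
R2: adequate=0.87, low=0.08; AND[a·b] → w = 0.0696
R3: medium=0.61, tight=0.60; OR[a + b − a·b] → w = 0.8440
R4: quiet=0.15, low=0.08; OR[a + b − a·b] → w = 0.2180
Rules with consequent 'high': {R1, R3, R4} → strengths 0.6000, 0.8440, 0.2180
Aggregate via t-conorm [a + b − a·b]: 0.9512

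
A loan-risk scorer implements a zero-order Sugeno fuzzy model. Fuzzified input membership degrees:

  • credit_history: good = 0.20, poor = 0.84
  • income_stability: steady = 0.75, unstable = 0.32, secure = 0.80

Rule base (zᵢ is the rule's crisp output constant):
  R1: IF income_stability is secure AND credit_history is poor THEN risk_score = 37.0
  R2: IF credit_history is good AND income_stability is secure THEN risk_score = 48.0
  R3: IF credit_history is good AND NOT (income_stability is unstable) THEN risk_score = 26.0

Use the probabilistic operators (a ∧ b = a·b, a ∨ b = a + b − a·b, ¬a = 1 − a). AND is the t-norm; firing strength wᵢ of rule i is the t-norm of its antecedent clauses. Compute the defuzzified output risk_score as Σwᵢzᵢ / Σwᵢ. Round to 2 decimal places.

37.27

R1 (z=37.0): secure=0.80, poor=0.84; AND[a·b] → w = 0.6720
R2 (z=48.0): good=0.20, secure=0.80; AND[a·b] → w = 0.1600
R3 (z=26.0): good=0.20, ¬unstable=1−0.32=0.68; AND[a·b] → w = 0.1360
Weighted average = (0.6720·37.0 + 0.1600·48.0 + 0.1360·26.0) / (0.6720 + 0.1600 + 0.1360)
  = 36.0800 / 0.9680 = 37.27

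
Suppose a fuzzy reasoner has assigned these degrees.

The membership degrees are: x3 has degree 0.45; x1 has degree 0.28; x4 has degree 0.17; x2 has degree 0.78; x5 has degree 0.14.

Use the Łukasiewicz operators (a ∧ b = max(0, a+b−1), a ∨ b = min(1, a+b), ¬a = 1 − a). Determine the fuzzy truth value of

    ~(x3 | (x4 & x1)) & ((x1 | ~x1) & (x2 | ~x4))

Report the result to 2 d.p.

x4 & x1 = max(0, a+b−1) on (0.17, 0.28) = 0.00
x3 | (x4 & x1) = min(1, a+b) on (0.45, 0.00) = 0.45
~(x3 | (x4 & x1)) = 1 − 0.45 = 0.55
~x1 = 1 − 0.28 = 0.72
x1 | ~x1 = min(1, a+b) on (0.28, 0.72) = 1.00
~x4 = 1 − 0.17 = 0.83
x2 | ~x4 = min(1, a+b) on (0.78, 0.83) = 1.00
(x1 | ~x1) & (x2 | ~x4) = max(0, a+b−1) on (1.00, 1.00) = 1.00
~(x3 | (x4 & x1)) & ((x1 | ~x1) & (x2 | ~x4)) = max(0, a+b−1) on (0.55, 1.00) = 0.55

0.55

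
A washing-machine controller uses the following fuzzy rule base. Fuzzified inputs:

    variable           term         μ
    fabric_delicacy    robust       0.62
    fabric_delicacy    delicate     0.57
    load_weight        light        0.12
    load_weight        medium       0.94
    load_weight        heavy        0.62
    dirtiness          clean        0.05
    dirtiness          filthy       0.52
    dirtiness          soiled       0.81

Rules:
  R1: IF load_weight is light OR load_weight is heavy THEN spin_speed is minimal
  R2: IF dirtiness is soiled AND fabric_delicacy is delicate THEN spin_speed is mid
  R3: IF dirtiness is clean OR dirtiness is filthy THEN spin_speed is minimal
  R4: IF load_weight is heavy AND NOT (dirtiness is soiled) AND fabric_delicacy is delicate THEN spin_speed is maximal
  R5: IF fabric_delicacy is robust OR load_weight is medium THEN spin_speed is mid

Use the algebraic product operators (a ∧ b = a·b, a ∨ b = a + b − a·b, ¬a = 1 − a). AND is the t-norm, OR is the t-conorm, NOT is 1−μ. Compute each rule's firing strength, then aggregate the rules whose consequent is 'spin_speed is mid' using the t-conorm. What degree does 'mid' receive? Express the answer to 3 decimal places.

0.988

R1: light=0.12, heavy=0.62; OR[a + b − a·b] → w = 0.6656
R2: soiled=0.81, delicate=0.57; AND[a·b] → w = 0.4617
R3: clean=0.05, filthy=0.52; OR[a + b − a·b] → w = 0.5440
R4: heavy=0.62, ¬soiled=1−0.81=0.19, delicate=0.57; AND[a·b] → w = 0.0671
R5: robust=0.62, medium=0.94; OR[a + b − a·b] → w = 0.9772
Rules with consequent 'mid': {R2, R5} → strengths 0.4617, 0.9772
Aggregate via t-conorm [a + b − a·b]: 0.9877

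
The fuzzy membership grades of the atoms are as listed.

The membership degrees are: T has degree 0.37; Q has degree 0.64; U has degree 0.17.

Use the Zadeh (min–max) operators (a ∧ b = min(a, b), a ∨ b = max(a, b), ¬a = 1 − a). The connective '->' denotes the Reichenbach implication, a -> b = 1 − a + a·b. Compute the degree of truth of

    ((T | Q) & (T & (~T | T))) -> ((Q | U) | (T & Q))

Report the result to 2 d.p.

0.87

T | Q = max(a, b) on (0.37, 0.64) = 0.64
~T = 1 − 0.37 = 0.63
~T | T = max(a, b) on (0.63, 0.37) = 0.63
T & (~T | T) = min(a, b) on (0.37, 0.63) = 0.37
(T | Q) & (T & (~T | T)) = min(a, b) on (0.64, 0.37) = 0.37
Q | U = max(a, b) on (0.64, 0.17) = 0.64
T & Q = min(a, b) on (0.37, 0.64) = 0.37
(Q | U) | (T & Q) = max(a, b) on (0.64, 0.37) = 0.64
((T | Q) & (T & (~T | T))) -> ((Q | U) | (T & Q))  [Reichenbach: 1 − a + a·b] with a=0.37, b=0.64 → 0.87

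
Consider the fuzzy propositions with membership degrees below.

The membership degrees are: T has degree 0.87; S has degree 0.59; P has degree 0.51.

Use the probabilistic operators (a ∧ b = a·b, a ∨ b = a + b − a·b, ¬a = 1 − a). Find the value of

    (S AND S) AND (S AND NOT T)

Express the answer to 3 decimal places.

S AND S = a·b on (0.5900, 0.5900) = 0.3481
NOT T = 1 − 0.8700 = 0.1300
S AND NOT T = a·b on (0.5900, 0.1300) = 0.0767
(S AND S) AND (S AND NOT T) = a·b on (0.3481, 0.0767) = 0.0267

0.027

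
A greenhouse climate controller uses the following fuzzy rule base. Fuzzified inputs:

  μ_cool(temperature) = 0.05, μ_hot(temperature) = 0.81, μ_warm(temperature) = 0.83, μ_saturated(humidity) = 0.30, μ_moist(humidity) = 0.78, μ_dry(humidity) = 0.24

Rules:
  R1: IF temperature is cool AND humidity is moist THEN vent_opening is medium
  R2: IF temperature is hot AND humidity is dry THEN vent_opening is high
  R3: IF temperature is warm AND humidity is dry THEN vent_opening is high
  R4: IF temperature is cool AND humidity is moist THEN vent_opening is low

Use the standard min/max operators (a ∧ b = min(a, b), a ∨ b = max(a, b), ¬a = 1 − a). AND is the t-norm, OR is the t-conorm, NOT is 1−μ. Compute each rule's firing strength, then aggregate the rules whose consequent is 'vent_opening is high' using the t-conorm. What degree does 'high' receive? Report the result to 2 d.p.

R1: cool=0.05, moist=0.78; AND[min(a, b)] → w = 0.05
R2: hot=0.81, dry=0.24; AND[min(a, b)] → w = 0.24
R3: warm=0.83, dry=0.24; AND[min(a, b)] → w = 0.24
R4: cool=0.05, moist=0.78; AND[min(a, b)] → w = 0.05
Rules with consequent 'high': {R2, R3} → strengths 0.24, 0.24
Aggregate via t-conorm [max(a, b)]: 0.24

0.24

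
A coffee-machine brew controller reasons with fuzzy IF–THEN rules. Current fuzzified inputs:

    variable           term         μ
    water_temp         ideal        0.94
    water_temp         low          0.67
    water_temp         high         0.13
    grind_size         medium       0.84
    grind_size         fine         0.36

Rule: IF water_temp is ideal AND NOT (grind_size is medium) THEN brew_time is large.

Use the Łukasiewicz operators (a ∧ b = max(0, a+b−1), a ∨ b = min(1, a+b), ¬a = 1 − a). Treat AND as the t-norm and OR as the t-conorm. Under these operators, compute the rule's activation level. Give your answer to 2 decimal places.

firing strength: ideal=0.94, ¬medium=1−0.84=0.16; AND[max(0, a+b−1)] → w = 0.10

0.10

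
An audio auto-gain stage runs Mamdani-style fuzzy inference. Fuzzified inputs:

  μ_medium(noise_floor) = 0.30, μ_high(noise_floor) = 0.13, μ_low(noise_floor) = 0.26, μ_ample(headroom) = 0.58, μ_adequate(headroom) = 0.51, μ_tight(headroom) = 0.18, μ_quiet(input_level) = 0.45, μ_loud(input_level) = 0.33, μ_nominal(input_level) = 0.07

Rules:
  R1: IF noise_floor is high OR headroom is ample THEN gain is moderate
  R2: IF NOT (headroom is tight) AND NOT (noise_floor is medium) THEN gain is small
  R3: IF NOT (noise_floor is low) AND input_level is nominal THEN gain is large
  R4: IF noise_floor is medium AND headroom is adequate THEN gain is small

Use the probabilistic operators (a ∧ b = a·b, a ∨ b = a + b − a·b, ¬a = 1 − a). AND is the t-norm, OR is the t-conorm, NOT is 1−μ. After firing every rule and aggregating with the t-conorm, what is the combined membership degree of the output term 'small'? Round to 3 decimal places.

R1: high=0.13, ample=0.58; OR[a + b − a·b] → w = 0.6346
R2: ¬tight=1−0.18=0.82, ¬medium=1−0.30=0.70; AND[a·b] → w = 0.5740
R3: ¬low=1−0.26=0.74, nominal=0.07; AND[a·b] → w = 0.0518
R4: medium=0.30, adequate=0.51; AND[a·b] → w = 0.1530
Rules with consequent 'small': {R2, R4} → strengths 0.5740, 0.1530
Aggregate via t-conorm [a + b − a·b]: 0.6392

0.639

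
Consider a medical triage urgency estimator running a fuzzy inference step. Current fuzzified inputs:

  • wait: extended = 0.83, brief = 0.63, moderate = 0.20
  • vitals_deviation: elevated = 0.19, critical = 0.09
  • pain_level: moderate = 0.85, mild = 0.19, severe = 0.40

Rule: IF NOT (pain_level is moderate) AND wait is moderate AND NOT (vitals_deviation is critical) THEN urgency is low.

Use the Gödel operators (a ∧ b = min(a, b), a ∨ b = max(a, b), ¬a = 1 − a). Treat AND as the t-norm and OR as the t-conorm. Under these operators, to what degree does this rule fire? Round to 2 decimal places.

firing strength: ¬moderate=1−0.85=0.15, moderate=0.20, ¬critical=1−0.09=0.91; AND[min(a, b)] → w = 0.15

0.15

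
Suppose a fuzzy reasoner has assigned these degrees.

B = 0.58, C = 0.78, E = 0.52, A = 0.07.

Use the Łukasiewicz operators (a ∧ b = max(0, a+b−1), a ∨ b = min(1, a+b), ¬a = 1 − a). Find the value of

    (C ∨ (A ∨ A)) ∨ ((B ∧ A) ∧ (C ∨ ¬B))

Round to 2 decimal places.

A ∨ A = min(1, a+b) on (0.07, 0.07) = 0.14
C ∨ (A ∨ A) = min(1, a+b) on (0.78, 0.14) = 0.92
B ∧ A = max(0, a+b−1) on (0.58, 0.07) = 0.00
¬B = 1 − 0.58 = 0.42
C ∨ ¬B = min(1, a+b) on (0.78, 0.42) = 1.00
(B ∧ A) ∧ (C ∨ ¬B) = max(0, a+b−1) on (0.00, 1.00) = 0.00
(C ∨ (A ∨ A)) ∨ ((B ∧ A) ∧ (C ∨ ¬B)) = min(1, a+b) on (0.92, 0.00) = 0.92

0.92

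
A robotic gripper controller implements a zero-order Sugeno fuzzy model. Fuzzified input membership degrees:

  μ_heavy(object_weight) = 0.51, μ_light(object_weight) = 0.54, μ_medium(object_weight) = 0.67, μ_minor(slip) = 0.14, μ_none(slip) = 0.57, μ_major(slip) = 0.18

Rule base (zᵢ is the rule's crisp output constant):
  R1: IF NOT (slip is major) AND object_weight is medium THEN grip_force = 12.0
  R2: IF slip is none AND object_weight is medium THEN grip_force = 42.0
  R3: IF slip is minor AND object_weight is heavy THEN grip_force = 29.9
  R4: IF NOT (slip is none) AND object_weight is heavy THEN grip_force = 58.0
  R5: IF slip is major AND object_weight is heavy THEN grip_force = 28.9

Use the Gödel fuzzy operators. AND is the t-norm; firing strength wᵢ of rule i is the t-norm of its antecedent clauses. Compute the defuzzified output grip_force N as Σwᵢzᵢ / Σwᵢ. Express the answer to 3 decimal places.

R1 (z=12.0): ¬major=1−0.18=0.82, medium=0.67; AND[min(a, b)] → w = 0.67
R2 (z=42.0): none=0.57, medium=0.67; AND[min(a, b)] → w = 0.57
R3 (z=29.9): minor=0.14, heavy=0.51; AND[min(a, b)] → w = 0.14
R4 (z=58.0): ¬none=1−0.57=0.43, heavy=0.51; AND[min(a, b)] → w = 0.43
R5 (z=28.9): major=0.18, heavy=0.51; AND[min(a, b)] → w = 0.18
Weighted average = (0.67·12.0 + 0.57·42.0 + 0.14·29.9 + 0.43·58.0 + 0.18·28.9) / (0.67 + 0.57 + 0.14 + 0.43 + 0.18)
  = 66.3080 / 1.9900 = 33.321

33.321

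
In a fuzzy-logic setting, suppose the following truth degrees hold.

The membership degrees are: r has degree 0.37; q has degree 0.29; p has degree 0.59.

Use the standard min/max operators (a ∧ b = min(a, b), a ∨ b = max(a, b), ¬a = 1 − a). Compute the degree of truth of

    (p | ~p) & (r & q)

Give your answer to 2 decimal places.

~p = 1 − 0.59 = 0.41
p | ~p = max(a, b) on (0.59, 0.41) = 0.59
r & q = min(a, b) on (0.37, 0.29) = 0.29
(p | ~p) & (r & q) = min(a, b) on (0.59, 0.29) = 0.29

0.29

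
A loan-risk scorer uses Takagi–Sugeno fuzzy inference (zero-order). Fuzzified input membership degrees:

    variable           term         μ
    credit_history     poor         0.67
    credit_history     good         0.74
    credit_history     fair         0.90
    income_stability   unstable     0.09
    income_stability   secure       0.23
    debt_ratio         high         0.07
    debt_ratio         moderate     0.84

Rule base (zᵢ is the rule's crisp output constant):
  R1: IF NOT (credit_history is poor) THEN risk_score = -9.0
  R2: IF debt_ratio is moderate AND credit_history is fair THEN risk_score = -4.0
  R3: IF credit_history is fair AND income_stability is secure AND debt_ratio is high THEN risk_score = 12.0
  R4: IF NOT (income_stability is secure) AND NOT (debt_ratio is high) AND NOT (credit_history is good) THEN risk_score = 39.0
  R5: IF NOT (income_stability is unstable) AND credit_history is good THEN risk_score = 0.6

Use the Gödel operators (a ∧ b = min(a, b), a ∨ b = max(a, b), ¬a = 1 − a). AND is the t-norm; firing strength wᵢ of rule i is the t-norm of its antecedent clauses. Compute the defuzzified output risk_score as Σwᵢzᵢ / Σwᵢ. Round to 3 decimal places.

R1 (z=-9.0): ¬poor=1−0.67=0.33 → w = 0.33
R2 (z=-4.0): moderate=0.84, fair=0.90; AND[min(a, b)] → w = 0.84
R3 (z=12.0): fair=0.90, secure=0.23, high=0.07; AND[min(a, b)] → w = 0.07
R4 (z=39.0): ¬secure=1−0.23=0.77, ¬high=1−0.07=0.93, ¬good=1−0.74=0.26; AND[min(a, b)] → w = 0.26
R5 (z=0.6): ¬unstable=1−0.09=0.91, good=0.74; AND[min(a, b)] → w = 0.74
Weighted average = (0.33·-9.0 + 0.84·-4.0 + 0.07·12.0 + 0.26·39.0 + 0.74·0.6) / (0.33 + 0.84 + 0.07 + 0.26 + 0.74)
  = 5.0940 / 2.2400 = 2.274

2.274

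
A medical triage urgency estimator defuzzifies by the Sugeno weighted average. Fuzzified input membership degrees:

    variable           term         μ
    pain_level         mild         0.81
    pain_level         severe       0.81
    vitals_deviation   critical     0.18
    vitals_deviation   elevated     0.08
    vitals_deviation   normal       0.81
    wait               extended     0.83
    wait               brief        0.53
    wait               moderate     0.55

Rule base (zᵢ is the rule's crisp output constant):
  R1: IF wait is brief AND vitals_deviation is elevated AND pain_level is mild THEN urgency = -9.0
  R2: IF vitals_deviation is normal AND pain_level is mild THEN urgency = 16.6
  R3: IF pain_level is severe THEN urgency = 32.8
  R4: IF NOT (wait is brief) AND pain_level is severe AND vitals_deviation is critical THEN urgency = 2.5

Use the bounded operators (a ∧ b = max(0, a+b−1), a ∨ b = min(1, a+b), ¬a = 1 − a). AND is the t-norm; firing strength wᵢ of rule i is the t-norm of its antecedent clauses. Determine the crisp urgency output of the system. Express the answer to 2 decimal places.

R1 (z=-9.0): brief=0.53, elevated=0.08, mild=0.81; AND[max(0, a+b−1)] → w = 0.00
R2 (z=16.6): normal=0.81, mild=0.81; AND[max(0, a+b−1)] → w = 0.62
R3 (z=32.8): severe=0.81 → w = 0.81
R4 (z=2.5): ¬brief=1−0.53=0.47, severe=0.81, critical=0.18; AND[max(0, a+b−1)] → w = 0.00
Weighted average = (0.00·-9.0 + 0.62·16.6 + 0.81·32.8 + 0.00·2.5) / (0.00 + 0.62 + 0.81 + 0.00)
  = 36.8600 / 1.4300 = 25.78

25.78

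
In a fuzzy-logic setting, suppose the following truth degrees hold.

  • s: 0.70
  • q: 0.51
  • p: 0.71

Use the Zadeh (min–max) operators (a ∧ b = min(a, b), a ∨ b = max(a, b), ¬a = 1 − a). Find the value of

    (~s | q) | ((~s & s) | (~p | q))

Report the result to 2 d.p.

~s = 1 − 0.70 = 0.30
~s | q = max(a, b) on (0.30, 0.51) = 0.51
~s = 1 − 0.70 = 0.30
~s & s = min(a, b) on (0.30, 0.70) = 0.30
~p = 1 − 0.71 = 0.29
~p | q = max(a, b) on (0.29, 0.51) = 0.51
(~s & s) | (~p | q) = max(a, b) on (0.30, 0.51) = 0.51
(~s | q) | ((~s & s) | (~p | q)) = max(a, b) on (0.51, 0.51) = 0.51

0.51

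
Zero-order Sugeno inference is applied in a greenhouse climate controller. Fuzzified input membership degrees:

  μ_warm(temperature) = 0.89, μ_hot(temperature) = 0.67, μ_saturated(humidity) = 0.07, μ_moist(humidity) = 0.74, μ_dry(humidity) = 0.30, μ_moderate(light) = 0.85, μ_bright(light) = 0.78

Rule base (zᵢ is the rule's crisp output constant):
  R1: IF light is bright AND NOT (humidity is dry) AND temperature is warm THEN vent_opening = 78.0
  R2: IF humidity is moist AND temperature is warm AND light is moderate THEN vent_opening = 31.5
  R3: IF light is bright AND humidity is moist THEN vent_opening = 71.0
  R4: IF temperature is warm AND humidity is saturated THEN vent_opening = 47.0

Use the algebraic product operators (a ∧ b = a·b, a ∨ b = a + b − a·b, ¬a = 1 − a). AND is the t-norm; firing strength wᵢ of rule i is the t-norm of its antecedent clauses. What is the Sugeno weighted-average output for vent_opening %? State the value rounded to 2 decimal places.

R1 (z=78.0): bright=0.78, ¬dry=1−0.30=0.70, warm=0.89; AND[a·b] → w = 0.4859
R2 (z=31.5): moist=0.74, warm=0.89, moderate=0.85; AND[a·b] → w = 0.5598
R3 (z=71.0): bright=0.78, moist=0.74; AND[a·b] → w = 0.5772
R4 (z=47.0): warm=0.89, saturated=0.07; AND[a·b] → w = 0.0623
Weighted average = (0.4859·78.0 + 0.5598·31.5 + 0.5772·71.0 + 0.0623·47.0) / (0.4859 + 0.5598 + 0.5772 + 0.0623)
  = 99.4466 / 1.6852 = 59.01

59.01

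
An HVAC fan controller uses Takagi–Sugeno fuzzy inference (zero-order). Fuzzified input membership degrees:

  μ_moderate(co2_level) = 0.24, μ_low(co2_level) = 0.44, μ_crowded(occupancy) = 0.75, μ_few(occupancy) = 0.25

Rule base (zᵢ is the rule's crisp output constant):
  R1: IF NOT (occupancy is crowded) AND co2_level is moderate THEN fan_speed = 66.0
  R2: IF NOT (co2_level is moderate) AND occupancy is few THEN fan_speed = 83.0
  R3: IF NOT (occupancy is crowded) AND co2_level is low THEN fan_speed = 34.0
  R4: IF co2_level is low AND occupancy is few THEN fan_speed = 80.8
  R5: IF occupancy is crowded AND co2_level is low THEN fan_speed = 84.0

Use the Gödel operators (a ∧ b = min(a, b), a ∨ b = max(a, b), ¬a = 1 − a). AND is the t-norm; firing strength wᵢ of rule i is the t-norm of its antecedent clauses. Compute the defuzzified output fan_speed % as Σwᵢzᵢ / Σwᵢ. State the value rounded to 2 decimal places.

71.50

R1 (z=66.0): ¬crowded=1−0.75=0.25, moderate=0.24; AND[min(a, b)] → w = 0.24
R2 (z=83.0): ¬moderate=1−0.24=0.76, few=0.25; AND[min(a, b)] → w = 0.25
R3 (z=34.0): ¬crowded=1−0.75=0.25, low=0.44; AND[min(a, b)] → w = 0.25
R4 (z=80.8): low=0.44, few=0.25; AND[min(a, b)] → w = 0.25
R5 (z=84.0): crowded=0.75, low=0.44; AND[min(a, b)] → w = 0.44
Weighted average = (0.24·66.0 + 0.25·83.0 + 0.25·34.0 + 0.25·80.8 + 0.44·84.0) / (0.24 + 0.25 + 0.25 + 0.25 + 0.44)
  = 102.2500 / 1.4300 = 71.50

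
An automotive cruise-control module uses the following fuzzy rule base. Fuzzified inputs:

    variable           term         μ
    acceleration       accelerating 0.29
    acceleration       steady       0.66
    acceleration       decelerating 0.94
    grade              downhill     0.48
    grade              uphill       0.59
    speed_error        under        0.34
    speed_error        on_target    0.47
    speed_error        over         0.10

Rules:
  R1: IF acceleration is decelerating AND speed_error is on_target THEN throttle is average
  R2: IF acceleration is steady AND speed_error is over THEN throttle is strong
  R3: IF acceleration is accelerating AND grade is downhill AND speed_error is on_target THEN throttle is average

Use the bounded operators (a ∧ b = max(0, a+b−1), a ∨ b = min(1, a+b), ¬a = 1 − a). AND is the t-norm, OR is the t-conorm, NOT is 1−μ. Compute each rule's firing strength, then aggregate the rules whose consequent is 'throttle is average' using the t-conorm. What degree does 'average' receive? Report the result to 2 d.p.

R1: decelerating=0.94, on_target=0.47; AND[max(0, a+b−1)] → w = 0.41
R2: steady=0.66, over=0.10; AND[max(0, a+b−1)] → w = 0.00
R3: accelerating=0.29, downhill=0.48, on_target=0.47; AND[max(0, a+b−1)] → w = 0.00
Rules with consequent 'average': {R1, R3} → strengths 0.41, 0.00
Aggregate via t-conorm [min(1, a+b)]: 0.41

0.41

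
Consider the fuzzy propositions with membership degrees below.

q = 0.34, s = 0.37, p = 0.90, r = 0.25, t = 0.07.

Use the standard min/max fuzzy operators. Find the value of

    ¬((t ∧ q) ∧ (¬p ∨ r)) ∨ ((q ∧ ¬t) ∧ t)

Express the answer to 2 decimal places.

t ∧ q = min(a, b) on (0.07, 0.34) = 0.07
¬p = 1 − 0.90 = 0.10
¬p ∨ r = max(a, b) on (0.10, 0.25) = 0.25
(t ∧ q) ∧ (¬p ∨ r) = min(a, b) on (0.07, 0.25) = 0.07
¬((t ∧ q) ∧ (¬p ∨ r)) = 1 − 0.07 = 0.93
¬t = 1 − 0.07 = 0.93
q ∧ ¬t = min(a, b) on (0.34, 0.93) = 0.34
(q ∧ ¬t) ∧ t = min(a, b) on (0.34, 0.07) = 0.07
¬((t ∧ q) ∧ (¬p ∨ r)) ∨ ((q ∧ ¬t) ∧ t) = max(a, b) on (0.93, 0.07) = 0.93

0.93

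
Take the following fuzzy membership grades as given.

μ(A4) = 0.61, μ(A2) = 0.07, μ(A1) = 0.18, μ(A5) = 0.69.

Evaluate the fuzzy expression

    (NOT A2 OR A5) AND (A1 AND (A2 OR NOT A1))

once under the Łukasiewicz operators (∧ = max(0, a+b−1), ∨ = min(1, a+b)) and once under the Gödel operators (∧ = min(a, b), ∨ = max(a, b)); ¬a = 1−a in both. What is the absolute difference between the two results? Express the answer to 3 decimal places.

0.110

Under Łukasiewicz:
  NOT A2 = 1 − 0.07 = 0.93
  NOT A2 OR A5 = min(1, a+b) on (0.93, 0.69) = 1.00
  NOT A1 = 1 − 0.18 = 0.82
  A2 OR NOT A1 = min(1, a+b) on (0.07, 0.82) = 0.89
  A1 AND (A2 OR NOT A1) = max(0, a+b−1) on (0.18, 0.89) = 0.07
  (NOT A2 OR A5) AND (A1 AND (A2 OR NOT A1)) = max(0, a+b−1) on (1.00, 0.07) = 0.07
  → value = 0.0700
Under Gödel:
  NOT A2 = 1 − 0.07 = 0.93
  NOT A2 OR A5 = max(a, b) on (0.93, 0.69) = 0.93
  NOT A1 = 1 − 0.18 = 0.82
  A2 OR NOT A1 = max(a, b) on (0.07, 0.82) = 0.82
  A1 AND (A2 OR NOT A1) = min(a, b) on (0.18, 0.82) = 0.18
  (NOT A2 OR A5) AND (A1 AND (A2 OR NOT A1)) = min(a, b) on (0.93, 0.18) = 0.18
  → value = 0.1800
|0.0700 − 0.1800| = 0.110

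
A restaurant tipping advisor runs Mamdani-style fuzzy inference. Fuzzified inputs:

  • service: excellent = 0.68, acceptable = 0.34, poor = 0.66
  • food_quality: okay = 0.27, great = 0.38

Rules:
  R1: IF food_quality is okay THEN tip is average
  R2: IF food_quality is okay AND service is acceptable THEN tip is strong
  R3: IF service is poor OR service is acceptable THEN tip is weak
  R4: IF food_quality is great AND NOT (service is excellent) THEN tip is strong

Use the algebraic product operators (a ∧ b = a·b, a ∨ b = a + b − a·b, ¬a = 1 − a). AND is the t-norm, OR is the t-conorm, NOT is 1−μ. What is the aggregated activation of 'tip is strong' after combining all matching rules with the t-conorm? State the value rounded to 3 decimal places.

R1: okay=0.27 → w = 0.2700
R2: okay=0.27, acceptable=0.34; AND[a·b] → w = 0.0918
R3: poor=0.66, acceptable=0.34; OR[a + b − a·b] → w = 0.7756
R4: great=0.38, ¬excellent=1−0.68=0.32; AND[a·b] → w = 0.1216
Rules with consequent 'strong': {R2, R4} → strengths 0.0918, 0.1216
Aggregate via t-conorm [a + b − a·b]: 0.2022

0.202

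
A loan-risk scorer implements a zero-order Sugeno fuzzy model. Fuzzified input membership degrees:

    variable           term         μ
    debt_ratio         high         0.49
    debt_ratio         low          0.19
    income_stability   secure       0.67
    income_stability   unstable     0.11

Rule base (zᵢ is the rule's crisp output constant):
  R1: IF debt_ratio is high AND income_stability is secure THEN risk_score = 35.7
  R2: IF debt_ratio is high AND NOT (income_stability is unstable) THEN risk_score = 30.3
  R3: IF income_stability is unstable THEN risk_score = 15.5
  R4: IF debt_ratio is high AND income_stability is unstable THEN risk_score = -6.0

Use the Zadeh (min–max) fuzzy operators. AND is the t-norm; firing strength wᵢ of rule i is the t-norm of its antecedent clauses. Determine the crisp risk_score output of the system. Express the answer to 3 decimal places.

27.821

R1 (z=35.7): high=0.49, secure=0.67; AND[min(a, b)] → w = 0.49
R2 (z=30.3): high=0.49, ¬unstable=1−0.11=0.89; AND[min(a, b)] → w = 0.49
R3 (z=15.5): unstable=0.11 → w = 0.11
R4 (z=-6.0): high=0.49, unstable=0.11; AND[min(a, b)] → w = 0.11
Weighted average = (0.49·35.7 + 0.49·30.3 + 0.11·15.5 + 0.11·-6.0) / (0.49 + 0.49 + 0.11 + 0.11)
  = 33.3850 / 1.2000 = 27.821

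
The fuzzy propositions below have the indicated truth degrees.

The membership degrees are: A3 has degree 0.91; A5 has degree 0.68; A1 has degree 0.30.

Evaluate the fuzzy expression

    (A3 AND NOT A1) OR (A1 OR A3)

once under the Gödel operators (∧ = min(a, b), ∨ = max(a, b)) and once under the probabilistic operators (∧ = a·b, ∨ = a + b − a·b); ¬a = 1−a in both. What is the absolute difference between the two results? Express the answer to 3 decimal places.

Under Gödel:
  NOT A1 = 1 − 0.30 = 0.70
  A3 AND NOT A1 = min(a, b) on (0.91, 0.70) = 0.70
  A1 OR A3 = max(a, b) on (0.30, 0.91) = 0.91
  (A3 AND NOT A1) OR (A1 OR A3) = max(a, b) on (0.70, 0.91) = 0.91
  → value = 0.9100
Under probabilistic:
  NOT A1 = 1 − 0.3000 = 0.7000
  A3 AND NOT A1 = a·b on (0.9100, 0.7000) = 0.6370
  A1 OR A3 = a + b − a·b on (0.3000, 0.9100) = 0.9370
  (A3 AND NOT A1) OR (A1 OR A3) = a + b − a·b on (0.6370, 0.9370) = 0.9771
  → value = 0.9771
|0.9100 − 0.9771| = 0.067

0.067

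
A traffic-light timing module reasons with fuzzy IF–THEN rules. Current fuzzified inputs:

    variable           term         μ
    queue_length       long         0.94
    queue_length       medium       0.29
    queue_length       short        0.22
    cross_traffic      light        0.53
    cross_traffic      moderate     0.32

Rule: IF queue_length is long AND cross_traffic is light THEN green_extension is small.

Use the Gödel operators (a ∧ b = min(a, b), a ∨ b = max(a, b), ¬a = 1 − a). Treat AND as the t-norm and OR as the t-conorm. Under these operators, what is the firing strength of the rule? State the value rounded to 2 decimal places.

0.53

firing strength: long=0.94, light=0.53; AND[min(a, b)] → w = 0.53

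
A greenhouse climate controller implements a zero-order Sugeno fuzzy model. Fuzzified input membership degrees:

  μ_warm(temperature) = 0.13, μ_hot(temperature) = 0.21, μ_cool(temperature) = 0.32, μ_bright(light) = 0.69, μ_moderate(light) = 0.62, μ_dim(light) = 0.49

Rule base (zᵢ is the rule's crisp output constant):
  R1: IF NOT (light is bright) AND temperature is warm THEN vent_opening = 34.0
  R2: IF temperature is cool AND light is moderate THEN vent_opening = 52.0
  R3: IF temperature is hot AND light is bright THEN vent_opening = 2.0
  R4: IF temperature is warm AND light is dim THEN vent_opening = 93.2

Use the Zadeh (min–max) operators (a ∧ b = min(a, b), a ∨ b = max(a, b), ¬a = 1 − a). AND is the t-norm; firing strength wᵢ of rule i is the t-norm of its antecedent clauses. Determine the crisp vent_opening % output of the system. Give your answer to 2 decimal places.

42.53

R1 (z=34.0): ¬bright=1−0.69=0.31, warm=0.13; AND[min(a, b)] → w = 0.13
R2 (z=52.0): cool=0.32, moderate=0.62; AND[min(a, b)] → w = 0.32
R3 (z=2.0): hot=0.21, bright=0.69; AND[min(a, b)] → w = 0.21
R4 (z=93.2): warm=0.13, dim=0.49; AND[min(a, b)] → w = 0.13
Weighted average = (0.13·34.0 + 0.32·52.0 + 0.21·2.0 + 0.13·93.2) / (0.13 + 0.32 + 0.21 + 0.13)
  = 33.5960 / 0.7900 = 42.53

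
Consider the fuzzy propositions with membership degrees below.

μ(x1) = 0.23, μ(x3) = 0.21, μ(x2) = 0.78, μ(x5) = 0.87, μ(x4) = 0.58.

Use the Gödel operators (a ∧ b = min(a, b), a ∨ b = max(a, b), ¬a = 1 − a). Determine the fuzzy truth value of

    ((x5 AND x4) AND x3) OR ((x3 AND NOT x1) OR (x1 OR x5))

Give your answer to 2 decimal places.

0.87

x5 AND x4 = min(a, b) on (0.87, 0.58) = 0.58
(x5 AND x4) AND x3 = min(a, b) on (0.58, 0.21) = 0.21
NOT x1 = 1 − 0.23 = 0.77
x3 AND NOT x1 = min(a, b) on (0.21, 0.77) = 0.21
x1 OR x5 = max(a, b) on (0.23, 0.87) = 0.87
(x3 AND NOT x1) OR (x1 OR x5) = max(a, b) on (0.21, 0.87) = 0.87
((x5 AND x4) AND x3) OR ((x3 AND NOT x1) OR (x1 OR x5)) = max(a, b) on (0.21, 0.87) = 0.87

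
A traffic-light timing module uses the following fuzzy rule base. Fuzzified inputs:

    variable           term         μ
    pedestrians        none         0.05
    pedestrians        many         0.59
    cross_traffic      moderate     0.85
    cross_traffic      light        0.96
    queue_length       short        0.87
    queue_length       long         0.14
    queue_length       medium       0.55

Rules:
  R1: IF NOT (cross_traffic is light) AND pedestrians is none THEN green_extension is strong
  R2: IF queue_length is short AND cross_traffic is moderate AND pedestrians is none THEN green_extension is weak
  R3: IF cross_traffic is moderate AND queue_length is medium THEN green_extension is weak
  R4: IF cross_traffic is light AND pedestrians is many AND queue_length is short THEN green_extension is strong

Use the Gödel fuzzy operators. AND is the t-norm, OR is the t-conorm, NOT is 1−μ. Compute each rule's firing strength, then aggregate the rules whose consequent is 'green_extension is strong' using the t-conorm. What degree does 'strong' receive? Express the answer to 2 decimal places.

R1: ¬light=1−0.96=0.04, none=0.05; AND[min(a, b)] → w = 0.04
R2: short=0.87, moderate=0.85, none=0.05; AND[min(a, b)] → w = 0.05
R3: moderate=0.85, medium=0.55; AND[min(a, b)] → w = 0.55
R4: light=0.96, many=0.59, short=0.87; AND[min(a, b)] → w = 0.59
Rules with consequent 'strong': {R1, R4} → strengths 0.04, 0.59
Aggregate via t-conorm [max(a, b)]: 0.59

0.59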